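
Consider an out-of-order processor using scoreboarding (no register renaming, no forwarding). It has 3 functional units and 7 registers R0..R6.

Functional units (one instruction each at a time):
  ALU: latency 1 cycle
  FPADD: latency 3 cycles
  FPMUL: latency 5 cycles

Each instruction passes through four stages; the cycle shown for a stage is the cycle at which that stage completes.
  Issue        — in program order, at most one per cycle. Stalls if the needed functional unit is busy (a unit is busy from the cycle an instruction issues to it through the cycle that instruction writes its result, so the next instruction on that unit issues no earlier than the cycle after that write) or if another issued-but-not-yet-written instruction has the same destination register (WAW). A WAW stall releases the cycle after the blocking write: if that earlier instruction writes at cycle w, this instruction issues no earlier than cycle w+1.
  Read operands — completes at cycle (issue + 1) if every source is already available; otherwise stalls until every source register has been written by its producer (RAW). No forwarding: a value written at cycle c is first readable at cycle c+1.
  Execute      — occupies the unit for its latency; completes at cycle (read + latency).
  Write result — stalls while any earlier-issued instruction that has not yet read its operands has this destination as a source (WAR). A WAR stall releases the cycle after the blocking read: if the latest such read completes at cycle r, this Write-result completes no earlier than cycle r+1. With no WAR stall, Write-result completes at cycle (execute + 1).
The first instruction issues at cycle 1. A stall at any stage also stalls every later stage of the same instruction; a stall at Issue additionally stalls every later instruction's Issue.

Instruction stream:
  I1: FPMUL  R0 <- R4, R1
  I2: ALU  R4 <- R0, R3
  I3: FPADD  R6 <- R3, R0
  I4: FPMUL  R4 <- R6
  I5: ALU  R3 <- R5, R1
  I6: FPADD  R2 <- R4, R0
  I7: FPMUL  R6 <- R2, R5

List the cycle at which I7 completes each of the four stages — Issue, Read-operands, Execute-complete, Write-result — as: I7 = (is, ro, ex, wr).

I7 = (21, 26, 31, 32)

c1: I1→FPMUL
c2: I1 RO · I2→ALU
c3: I3→FPADD
c7: I1 EX
c8: I1 WR R0
c9: I2 RO · I3 RO
c10: I2 EX
c11: I2 WR R4
c12: I3 EX · I4→FPMUL
c13: I3 WR R6 · I5→ALU
c14: I4 RO · I5 RO · I6→FPADD
c15: I5 EX
c16: I5 WR R3
c19: I4 EX
c20: I4 WR R4
c21: I6 RO · I7→FPMUL
c24: I6 EX
c25: I6 WR R2
c26: I7 RO
c31: I7 EX
c32: I7 WR R6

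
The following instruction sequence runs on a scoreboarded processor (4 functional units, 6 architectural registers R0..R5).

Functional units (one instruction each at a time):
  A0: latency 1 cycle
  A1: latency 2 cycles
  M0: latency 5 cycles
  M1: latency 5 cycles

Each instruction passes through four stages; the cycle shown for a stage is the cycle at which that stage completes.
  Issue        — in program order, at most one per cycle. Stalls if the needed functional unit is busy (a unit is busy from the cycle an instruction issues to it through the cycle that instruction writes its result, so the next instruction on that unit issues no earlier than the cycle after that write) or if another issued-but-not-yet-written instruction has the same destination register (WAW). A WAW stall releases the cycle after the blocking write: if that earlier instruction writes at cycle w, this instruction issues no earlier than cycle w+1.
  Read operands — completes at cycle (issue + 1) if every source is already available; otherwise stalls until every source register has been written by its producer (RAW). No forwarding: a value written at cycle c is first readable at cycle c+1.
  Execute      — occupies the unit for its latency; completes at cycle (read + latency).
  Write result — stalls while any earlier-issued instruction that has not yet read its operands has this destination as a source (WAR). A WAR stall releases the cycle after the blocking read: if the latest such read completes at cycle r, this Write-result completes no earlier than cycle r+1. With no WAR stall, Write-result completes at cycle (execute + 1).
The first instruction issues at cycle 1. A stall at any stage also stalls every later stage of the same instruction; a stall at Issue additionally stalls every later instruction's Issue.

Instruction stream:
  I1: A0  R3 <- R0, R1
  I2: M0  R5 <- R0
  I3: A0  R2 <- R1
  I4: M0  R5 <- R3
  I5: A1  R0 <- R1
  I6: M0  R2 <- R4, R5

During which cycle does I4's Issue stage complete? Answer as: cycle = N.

[I1] 1/2/3/4
[I2] 2/3/8/9
[I3] 5/6/7/8  (struct: A0 busy until I1 writes@4)
[I4] 10/11/16/17  (struct: M0 busy until I2 writes@9)
[I5] 11/12/14/15
[I6] 18/19/24/25  (struct: M0 busy until I4 writes@17)

cycle = 10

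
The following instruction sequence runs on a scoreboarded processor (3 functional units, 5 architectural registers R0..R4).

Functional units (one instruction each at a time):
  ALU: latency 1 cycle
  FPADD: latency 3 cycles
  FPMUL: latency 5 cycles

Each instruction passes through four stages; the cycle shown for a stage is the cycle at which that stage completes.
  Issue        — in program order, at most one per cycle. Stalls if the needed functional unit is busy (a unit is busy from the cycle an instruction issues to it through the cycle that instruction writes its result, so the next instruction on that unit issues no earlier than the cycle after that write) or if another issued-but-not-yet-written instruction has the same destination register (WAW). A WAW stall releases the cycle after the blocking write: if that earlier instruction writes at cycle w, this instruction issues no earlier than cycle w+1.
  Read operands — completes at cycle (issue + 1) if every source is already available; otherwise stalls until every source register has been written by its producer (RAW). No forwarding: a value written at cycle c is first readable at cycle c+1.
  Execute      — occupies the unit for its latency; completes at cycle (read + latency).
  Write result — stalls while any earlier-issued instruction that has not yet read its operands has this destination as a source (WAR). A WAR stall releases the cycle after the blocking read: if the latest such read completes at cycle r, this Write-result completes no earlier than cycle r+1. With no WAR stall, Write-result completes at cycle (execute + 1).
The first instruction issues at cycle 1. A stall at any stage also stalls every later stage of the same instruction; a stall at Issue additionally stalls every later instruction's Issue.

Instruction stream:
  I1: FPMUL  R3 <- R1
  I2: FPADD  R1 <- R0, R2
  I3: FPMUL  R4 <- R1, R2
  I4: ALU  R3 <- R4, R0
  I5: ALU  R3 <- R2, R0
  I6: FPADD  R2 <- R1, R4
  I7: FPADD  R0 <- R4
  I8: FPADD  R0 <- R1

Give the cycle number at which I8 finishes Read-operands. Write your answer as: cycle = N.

cycle = 34

1) issue 1, read 2, done 7, write 8
2) issue 2, read 3, done 6, write 7
3) issue 9, read 10, done 15, write 16  <struct: FPMUL busy until I1 writes@8>
4) issue 10, read 17, done 18, write 19  <RAW R4: wait I3 write@16>
5) issue 20, read 21, done 22, write 23  <struct: ALU busy until I4 writes@19>
6) issue 21, read 22, done 25, write 26
7) issue 27, read 28, done 31, write 32  <struct: FPADD busy until I6 writes@26>
8) issue 33, read 34, done 37, write 38  <struct: FPADD busy until I7 writes@32>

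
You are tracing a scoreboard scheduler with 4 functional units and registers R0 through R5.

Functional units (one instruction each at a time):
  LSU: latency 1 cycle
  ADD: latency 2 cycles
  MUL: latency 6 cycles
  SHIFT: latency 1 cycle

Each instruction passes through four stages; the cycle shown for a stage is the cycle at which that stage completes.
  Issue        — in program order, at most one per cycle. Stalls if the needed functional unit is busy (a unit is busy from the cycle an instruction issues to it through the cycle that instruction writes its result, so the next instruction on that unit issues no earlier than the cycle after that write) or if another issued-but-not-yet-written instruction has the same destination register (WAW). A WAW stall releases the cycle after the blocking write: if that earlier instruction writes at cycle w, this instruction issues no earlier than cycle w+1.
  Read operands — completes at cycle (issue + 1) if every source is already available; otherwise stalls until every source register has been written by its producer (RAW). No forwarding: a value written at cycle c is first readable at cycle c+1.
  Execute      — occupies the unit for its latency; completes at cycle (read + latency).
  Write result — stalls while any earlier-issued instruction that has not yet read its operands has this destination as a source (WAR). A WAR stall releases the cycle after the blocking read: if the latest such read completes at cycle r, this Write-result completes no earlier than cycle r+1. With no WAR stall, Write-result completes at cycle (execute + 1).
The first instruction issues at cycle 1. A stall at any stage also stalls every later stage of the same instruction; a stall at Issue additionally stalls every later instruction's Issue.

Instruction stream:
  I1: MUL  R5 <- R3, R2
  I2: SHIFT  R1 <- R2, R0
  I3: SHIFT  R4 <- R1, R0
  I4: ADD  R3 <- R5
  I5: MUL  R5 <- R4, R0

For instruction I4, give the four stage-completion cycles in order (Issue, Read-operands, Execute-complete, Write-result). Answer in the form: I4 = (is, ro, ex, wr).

[1] I1→MUL
[2] I1 RO · I2→SHIFT
[3] I2 RO
[4] I2 EX
[5] I2 WR R1
[6] I3→SHIFT
[7] I3 RO · I4→ADD
[8] I1 EX · I3 EX
[9] I1 WR R5 · I3 WR R4
[10] I4 RO · I5→MUL
[11] I5 RO
[12] I4 EX
[13] I4 WR R3
[17] I5 EX
[18] I5 WR R5

I4 = (7, 10, 12, 13)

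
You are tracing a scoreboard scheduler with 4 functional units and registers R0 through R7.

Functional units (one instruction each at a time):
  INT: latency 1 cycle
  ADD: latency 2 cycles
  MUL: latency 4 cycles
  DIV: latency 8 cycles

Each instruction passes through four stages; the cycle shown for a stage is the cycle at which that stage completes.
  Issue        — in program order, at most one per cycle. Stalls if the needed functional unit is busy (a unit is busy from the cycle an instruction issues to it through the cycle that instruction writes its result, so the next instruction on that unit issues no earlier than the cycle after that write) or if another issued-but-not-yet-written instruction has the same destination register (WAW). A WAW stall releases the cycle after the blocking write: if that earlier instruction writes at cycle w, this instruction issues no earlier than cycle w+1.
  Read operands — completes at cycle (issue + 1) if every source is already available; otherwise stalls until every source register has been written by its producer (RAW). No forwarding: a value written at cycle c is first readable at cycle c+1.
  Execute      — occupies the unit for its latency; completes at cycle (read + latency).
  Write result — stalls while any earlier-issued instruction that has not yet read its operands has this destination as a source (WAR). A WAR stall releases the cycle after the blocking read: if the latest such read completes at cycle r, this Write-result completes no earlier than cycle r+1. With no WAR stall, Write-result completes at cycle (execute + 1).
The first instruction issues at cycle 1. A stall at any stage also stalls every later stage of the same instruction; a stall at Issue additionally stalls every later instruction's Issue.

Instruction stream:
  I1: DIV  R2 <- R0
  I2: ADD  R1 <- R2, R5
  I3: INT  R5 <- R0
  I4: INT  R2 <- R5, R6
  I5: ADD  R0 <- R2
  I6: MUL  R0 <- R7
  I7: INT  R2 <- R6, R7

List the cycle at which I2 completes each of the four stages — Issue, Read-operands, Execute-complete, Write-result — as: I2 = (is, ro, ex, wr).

  I1 | 1 | 2 | 10 | 11
  I2 | 2 | 12 | 14 | 15   RAW R2: wait I1 write@11
  I3 | 3 | 4 | 5 | 13   WAR R5: wait I2 read@12
  I4 | 14 | 15 | 16 | 17   struct: INT busy until I3 writes@13
  I5 | 16 | 18 | 20 | 21   struct: ADD busy until I2 writes@15 · RAW R2: wait I4 write@17
  I6 | 22 | 23 | 27 | 28   WAW R0: wait I5 write@21
  I7 | 23 | 24 | 25 | 26

I2 = (2, 12, 14, 15)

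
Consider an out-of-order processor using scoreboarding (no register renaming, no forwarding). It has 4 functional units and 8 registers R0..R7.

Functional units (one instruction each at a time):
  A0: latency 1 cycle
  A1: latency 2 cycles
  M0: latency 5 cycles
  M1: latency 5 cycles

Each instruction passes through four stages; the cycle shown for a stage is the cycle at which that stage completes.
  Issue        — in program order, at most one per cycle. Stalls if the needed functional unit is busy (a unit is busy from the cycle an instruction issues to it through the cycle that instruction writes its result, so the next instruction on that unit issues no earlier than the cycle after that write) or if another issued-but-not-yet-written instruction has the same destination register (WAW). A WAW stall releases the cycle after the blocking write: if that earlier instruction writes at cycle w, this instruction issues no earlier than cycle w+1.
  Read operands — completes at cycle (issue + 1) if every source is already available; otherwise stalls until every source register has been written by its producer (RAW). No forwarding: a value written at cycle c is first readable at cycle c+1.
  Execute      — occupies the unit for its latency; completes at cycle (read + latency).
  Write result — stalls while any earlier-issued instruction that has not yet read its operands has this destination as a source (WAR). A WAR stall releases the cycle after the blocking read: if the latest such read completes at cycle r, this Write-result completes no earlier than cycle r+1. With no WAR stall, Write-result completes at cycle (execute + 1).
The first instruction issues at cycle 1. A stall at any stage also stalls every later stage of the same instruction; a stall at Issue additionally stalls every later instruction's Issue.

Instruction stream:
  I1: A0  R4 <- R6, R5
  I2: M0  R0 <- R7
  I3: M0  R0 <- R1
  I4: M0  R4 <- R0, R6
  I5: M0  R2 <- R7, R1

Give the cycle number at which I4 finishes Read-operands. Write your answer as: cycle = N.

cycle = 19

t=1  issue I1 (A0)
t=2  I1 read-ops, issue I2 (M0)
t=3  I1 finished on A0, I2 read-ops
t=4  I1→R4
t=8  I2 finished on M0
t=9  I2→R0
t=10  issue I3 (M0)
t=11  I3 read-ops
t=16  I3 finished on M0
t=17  I3→R0
t=18  issue I4 (M0)
t=19  I4 read-ops
t=24  I4 finished on M0
t=25  I4→R4
t=26  issue I5 (M0)
t=27  I5 read-ops
t=32  I5 finished on M0
t=33  I5→R2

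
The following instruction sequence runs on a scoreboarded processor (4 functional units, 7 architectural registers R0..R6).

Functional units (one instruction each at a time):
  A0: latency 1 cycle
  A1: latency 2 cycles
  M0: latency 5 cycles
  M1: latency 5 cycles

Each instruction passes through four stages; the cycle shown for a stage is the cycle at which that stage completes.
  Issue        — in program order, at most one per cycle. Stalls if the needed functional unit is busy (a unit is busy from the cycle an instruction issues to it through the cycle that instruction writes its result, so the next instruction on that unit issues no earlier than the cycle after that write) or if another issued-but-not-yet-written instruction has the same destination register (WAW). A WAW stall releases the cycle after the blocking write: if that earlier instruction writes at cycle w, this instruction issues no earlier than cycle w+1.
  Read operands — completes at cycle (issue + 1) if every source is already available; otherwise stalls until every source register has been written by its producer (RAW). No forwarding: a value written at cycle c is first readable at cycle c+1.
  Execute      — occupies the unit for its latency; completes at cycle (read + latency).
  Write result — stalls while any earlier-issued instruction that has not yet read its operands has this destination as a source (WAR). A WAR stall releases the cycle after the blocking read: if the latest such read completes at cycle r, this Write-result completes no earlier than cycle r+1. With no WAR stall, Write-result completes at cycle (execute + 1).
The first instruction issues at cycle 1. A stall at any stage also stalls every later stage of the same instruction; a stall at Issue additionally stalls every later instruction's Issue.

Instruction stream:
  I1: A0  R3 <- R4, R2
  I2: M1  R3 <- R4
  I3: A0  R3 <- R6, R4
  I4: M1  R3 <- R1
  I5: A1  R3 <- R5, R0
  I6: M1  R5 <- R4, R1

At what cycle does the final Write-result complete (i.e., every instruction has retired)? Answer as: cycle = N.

[1] issue I1 (A0)
[2] I1 read-ops
[3] I1 finished on A0
[4] I1→R3
[5] issue I2 (M1)
[6] I2 read-ops
[11] I2 finished on M1
[12] I2→R3
[13] issue I3 (A0)
[14] I3 read-ops
[15] I3 finished on A0
[16] I3→R3
[17] issue I4 (M1)
[18] I4 read-ops
[23] I4 finished on M1
[24] I4→R3
[25] issue I5 (A1)
[26] I5 read-ops, issue I6 (M1)
[27] I6 read-ops
[28] I5 finished on A1
[29] I5→R3
[32] I6 finished on M1
[33] I6→R5

cycle = 33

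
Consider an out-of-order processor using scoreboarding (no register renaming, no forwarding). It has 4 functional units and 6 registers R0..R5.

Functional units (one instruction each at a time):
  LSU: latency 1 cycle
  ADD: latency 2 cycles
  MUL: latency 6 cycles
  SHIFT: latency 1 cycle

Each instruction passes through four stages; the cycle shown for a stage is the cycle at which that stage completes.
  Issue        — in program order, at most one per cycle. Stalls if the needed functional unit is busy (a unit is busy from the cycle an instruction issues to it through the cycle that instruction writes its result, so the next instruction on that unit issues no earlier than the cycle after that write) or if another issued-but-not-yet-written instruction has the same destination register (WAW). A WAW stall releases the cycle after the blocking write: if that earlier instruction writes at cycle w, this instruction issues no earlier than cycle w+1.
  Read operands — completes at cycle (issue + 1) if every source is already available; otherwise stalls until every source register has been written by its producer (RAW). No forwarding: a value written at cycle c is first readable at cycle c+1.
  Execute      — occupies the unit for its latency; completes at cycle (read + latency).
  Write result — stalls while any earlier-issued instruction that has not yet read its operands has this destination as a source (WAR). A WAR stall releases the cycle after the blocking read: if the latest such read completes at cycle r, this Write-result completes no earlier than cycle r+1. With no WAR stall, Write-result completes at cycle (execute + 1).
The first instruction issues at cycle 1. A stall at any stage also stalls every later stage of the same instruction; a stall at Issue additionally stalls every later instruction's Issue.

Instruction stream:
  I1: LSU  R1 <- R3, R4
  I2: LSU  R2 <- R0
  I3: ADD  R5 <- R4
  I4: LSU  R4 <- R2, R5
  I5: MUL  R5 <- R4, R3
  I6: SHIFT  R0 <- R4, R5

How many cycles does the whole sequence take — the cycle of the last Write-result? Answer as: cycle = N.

t=1  I1→LSU
t=2  I1 RO
t=3  I1 EX
t=4  I1 WR R1
t=5  I2→LSU
t=6  I2 RO | I3→ADD
t=7  I2 EX | I3 RO
t=8  I2 WR R2
t=9  I3 EX | I4→LSU
t=10  I3 WR R5
t=11  I4 RO | I5→MUL
t=12  I4 EX | I6→SHIFT
t=13  I4 WR R4
t=14  I5 RO
t=20  I5 EX
t=21  I5 WR R5
t=22  I6 RO
t=23  I6 EX
t=24  I6 WR R0

cycle = 24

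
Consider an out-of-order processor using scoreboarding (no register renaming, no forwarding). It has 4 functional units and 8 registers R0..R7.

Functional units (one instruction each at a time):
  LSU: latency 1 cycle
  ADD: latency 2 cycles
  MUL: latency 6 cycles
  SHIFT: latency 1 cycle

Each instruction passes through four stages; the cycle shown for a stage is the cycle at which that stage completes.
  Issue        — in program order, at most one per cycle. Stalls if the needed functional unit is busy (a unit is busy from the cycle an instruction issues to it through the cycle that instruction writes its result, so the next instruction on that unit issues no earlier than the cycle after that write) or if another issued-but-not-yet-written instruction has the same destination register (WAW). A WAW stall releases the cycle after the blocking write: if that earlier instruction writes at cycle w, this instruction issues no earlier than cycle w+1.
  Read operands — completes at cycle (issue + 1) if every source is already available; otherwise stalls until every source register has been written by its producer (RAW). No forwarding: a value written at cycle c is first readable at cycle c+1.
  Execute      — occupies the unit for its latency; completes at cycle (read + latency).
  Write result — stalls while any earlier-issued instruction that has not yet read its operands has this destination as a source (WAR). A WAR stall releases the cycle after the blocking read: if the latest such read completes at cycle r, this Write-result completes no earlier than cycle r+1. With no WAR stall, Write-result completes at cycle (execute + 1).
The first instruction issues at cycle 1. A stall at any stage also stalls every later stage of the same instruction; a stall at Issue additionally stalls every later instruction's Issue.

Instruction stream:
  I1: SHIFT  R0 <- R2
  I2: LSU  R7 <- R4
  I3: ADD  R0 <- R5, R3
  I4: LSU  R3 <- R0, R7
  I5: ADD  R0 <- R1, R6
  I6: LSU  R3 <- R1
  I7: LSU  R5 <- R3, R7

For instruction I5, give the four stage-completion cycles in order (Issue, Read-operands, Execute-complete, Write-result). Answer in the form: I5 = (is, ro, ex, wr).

I5 = (10, 11, 13, 14)

I1 -> (1, 2, 3, 4)
I2 -> (2, 3, 4, 5)
I3 -> (5, 6, 8, 9)  // WAW R0: wait I1 write@4
I4 -> (6, 10, 11, 12)  // RAW R0: wait I3 write@9
I5 -> (10, 11, 13, 14)  // struct: ADD busy until I3 writes@9
I6 -> (13, 14, 15, 16)  // struct: LSU busy until I4 writes@12
I7 -> (17, 18, 19, 20)  // struct: LSU busy until I6 writes@16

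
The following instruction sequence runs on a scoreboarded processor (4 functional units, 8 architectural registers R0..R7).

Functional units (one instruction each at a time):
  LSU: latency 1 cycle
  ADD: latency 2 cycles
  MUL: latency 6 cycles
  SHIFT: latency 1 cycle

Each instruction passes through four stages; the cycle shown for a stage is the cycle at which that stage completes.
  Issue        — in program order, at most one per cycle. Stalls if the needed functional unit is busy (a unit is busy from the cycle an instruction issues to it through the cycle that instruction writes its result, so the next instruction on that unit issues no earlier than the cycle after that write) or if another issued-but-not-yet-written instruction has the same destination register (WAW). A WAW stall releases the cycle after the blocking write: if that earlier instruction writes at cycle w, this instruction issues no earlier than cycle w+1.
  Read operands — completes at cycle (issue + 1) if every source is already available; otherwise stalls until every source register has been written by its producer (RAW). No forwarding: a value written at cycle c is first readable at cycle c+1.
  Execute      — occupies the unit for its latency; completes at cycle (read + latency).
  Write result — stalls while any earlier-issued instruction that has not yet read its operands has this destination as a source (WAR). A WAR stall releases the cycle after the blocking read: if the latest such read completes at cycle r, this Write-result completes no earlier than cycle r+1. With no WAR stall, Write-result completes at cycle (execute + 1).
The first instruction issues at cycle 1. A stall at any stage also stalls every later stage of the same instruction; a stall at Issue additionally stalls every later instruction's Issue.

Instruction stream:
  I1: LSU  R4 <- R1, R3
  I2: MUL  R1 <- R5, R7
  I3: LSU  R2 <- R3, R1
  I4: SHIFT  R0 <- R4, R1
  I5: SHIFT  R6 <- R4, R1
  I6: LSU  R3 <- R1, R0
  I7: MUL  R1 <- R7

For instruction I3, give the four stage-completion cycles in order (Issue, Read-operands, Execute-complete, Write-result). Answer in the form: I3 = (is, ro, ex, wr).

I3 = (5, 11, 12, 13)

I1 -> (1, 2, 3, 4)
I2 -> (2, 3, 9, 10)
I3 -> (5, 11, 12, 13)  // struct: LSU busy until I1 writes@4, RAW R1: wait I2 write@10
I4 -> (6, 11, 12, 13)  // RAW R1: wait I2 write@10
I5 -> (14, 15, 16, 17)  // struct: SHIFT busy until I4 writes@13
I6 -> (15, 16, 17, 18)
I7 -> (16, 17, 23, 24)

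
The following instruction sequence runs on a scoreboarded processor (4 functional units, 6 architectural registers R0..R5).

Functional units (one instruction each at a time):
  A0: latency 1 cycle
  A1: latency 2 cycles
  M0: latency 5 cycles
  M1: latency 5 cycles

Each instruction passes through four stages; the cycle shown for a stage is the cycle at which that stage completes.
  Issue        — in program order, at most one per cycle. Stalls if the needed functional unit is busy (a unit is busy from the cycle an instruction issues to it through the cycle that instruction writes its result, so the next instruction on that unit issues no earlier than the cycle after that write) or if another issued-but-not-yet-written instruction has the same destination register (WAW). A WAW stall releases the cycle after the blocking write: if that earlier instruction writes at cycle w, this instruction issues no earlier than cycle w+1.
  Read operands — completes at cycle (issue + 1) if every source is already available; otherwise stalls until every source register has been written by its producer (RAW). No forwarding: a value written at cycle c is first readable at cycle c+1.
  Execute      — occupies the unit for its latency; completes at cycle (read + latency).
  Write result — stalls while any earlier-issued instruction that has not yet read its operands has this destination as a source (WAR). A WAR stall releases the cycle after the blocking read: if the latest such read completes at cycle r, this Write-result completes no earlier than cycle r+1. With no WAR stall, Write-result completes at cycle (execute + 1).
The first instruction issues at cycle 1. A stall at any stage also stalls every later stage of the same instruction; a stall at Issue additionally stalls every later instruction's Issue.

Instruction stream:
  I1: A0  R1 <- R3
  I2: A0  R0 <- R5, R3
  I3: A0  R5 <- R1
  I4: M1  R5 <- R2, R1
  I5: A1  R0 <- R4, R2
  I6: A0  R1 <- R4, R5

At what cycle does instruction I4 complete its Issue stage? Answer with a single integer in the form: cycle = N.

cycle = 13

t=1  I1 issues→A0
t=2  I1 reads
t=3  I1 exec-done
t=4  I1 writes R1
t=5  I2 issues→A0
t=6  I2 reads
t=7  I2 exec-done
t=8  I2 writes R0
t=9  I3 issues→A0
t=10  I3 reads
t=11  I3 exec-done
t=12  I3 writes R5
t=13  I4 issues→M1
t=14  I4 reads, I5 issues→A1
t=15  I5 reads, I6 issues→A0
t=17  I5 exec-done
t=18  I5 writes R0
t=19  I4 exec-done
t=20  I4 writes R5
t=21  I6 reads
t=22  I6 exec-done
t=23  I6 writes R1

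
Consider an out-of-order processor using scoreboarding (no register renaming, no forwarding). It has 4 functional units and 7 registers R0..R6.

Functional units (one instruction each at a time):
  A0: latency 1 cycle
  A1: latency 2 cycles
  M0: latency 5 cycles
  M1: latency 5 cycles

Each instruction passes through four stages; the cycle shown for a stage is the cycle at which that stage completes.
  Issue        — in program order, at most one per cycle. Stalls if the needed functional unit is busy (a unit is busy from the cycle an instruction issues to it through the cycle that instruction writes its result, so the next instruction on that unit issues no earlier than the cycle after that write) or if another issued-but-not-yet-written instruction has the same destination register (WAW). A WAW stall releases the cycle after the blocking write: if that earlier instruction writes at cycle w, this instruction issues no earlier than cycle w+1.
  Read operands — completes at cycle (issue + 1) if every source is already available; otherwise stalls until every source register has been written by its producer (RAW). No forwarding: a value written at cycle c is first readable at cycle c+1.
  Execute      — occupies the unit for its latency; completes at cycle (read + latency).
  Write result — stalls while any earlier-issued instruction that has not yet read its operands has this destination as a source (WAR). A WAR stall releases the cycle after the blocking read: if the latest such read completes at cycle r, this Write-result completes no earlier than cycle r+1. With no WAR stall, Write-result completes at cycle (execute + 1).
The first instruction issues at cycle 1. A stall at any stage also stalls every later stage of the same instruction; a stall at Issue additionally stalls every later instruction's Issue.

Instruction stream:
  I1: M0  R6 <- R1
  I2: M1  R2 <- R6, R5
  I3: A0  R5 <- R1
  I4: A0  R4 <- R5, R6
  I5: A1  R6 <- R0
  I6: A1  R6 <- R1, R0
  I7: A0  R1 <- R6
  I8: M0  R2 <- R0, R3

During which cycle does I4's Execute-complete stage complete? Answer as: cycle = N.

cycle = 13

[1] I1 dispatched to M0
[2] I1 operands ready · I2 dispatched to M1
[3] I3 dispatched to A0
[4] I3 operands ready
[5] I3 complete
[7] I1 complete
[8] R6←I1
[9] I2 operands ready
[10] R5←I3
[11] I4 dispatched to A0
[12] I4 operands ready · I5 dispatched to A1
[13] I4 complete · I5 operands ready
[14] I2 complete · R4←I4
[15] R2←I2 · I5 complete
[16] R6←I5
[17] I6 dispatched to A1
[18] I6 operands ready · I7 dispatched to A0
[19] I8 dispatched to M0
[20] I6 complete · I8 operands ready
[21] R6←I6
[22] I7 operands ready
[23] I7 complete
[24] R1←I7
[25] I8 complete
[26] R2←I8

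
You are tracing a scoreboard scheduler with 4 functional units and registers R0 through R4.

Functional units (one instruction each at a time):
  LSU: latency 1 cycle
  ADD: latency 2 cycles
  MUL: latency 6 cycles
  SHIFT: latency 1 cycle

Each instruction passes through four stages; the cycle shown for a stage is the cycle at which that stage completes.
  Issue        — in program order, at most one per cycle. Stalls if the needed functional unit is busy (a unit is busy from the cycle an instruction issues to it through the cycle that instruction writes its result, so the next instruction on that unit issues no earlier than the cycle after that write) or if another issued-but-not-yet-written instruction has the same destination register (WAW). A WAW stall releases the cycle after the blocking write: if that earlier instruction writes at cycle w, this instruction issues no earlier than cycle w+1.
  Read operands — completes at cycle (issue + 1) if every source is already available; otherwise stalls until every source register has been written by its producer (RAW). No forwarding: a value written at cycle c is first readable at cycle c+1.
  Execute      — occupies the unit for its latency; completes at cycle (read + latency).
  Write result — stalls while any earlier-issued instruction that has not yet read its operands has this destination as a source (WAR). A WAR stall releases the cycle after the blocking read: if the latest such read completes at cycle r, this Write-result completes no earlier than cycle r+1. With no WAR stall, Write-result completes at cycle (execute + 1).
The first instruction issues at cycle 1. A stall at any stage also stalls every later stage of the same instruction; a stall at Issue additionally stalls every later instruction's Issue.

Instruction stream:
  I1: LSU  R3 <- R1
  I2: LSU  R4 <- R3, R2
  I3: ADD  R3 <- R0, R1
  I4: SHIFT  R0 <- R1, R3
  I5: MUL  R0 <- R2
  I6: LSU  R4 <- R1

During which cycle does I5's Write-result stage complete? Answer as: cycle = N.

cycle 1: I1 dispatched to LSU
cycle 2: I1 operands ready
cycle 3: I1 complete
cycle 4: R3←I1
cycle 5: I2 dispatched to LSU
cycle 6: I2 operands ready | I3 dispatched to ADD
cycle 7: I2 complete | I3 operands ready | I4 dispatched to SHIFT
cycle 8: R4←I2
cycle 9: I3 complete
cycle 10: R3←I3
cycle 11: I4 operands ready
cycle 12: I4 complete
cycle 13: R0←I4
cycle 14: I5 dispatched to MUL
cycle 15: I5 operands ready | I6 dispatched to LSU
cycle 16: I6 operands ready
cycle 17: I6 complete
cycle 18: R4←I6
cycle 21: I5 complete
cycle 22: R0←I5

cycle = 22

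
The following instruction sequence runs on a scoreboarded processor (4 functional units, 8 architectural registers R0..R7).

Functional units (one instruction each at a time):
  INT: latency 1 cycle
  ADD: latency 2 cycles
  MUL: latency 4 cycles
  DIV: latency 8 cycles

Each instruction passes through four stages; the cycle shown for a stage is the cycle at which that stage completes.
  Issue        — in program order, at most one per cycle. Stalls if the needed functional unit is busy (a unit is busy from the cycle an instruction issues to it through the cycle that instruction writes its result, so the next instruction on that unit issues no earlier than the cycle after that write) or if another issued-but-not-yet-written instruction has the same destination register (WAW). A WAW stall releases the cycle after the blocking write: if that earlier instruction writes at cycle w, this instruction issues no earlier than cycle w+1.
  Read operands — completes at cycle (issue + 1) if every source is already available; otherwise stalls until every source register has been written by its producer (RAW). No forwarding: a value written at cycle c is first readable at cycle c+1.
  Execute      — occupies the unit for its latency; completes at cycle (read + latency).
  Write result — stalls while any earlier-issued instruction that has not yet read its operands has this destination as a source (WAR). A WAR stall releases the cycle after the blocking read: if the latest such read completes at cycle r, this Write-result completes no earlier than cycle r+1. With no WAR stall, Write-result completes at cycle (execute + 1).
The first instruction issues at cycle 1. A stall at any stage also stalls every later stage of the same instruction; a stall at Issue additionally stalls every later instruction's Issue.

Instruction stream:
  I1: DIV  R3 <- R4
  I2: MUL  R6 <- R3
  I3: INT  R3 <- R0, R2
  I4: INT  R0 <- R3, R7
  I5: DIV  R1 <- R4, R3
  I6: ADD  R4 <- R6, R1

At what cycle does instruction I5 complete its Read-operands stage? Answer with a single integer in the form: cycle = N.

[I1] 1/2/10/11
[I2] 2/12/16/17  (RAW R3: wait I1 write@11)
[I3] 12/13/14/15  (WAW R3: wait I1 write@11)
[I4] 16/17/18/19  (struct: INT busy until I3 writes@15)
[I5] 17/18/26/27
[I6] 18/28/30/31  (RAW R1: wait I5 write@27)

cycle = 18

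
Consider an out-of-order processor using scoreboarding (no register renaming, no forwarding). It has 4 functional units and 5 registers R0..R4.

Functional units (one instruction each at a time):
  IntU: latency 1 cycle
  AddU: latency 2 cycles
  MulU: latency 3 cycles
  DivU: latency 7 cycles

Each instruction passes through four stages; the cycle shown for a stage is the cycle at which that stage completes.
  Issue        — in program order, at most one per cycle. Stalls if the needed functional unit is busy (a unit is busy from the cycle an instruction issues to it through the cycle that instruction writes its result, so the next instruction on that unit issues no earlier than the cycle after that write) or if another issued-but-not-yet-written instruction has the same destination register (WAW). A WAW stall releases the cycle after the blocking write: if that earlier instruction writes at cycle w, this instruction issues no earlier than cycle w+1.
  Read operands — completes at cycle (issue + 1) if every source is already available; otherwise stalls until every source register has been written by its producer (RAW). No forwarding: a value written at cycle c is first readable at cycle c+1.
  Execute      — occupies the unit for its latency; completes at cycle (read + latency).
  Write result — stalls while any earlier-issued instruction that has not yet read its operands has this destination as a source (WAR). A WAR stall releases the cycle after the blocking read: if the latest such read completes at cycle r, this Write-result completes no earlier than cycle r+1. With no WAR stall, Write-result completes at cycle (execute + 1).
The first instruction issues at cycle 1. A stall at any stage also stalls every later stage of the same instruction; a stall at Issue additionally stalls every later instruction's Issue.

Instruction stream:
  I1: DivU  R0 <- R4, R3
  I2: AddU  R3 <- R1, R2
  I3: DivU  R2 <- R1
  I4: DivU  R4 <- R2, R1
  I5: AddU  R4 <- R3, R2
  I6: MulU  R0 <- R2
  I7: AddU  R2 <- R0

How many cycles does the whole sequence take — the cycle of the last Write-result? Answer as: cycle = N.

cycle = 41

I1: IS=1 RO=2 EX=9 WR=10
I2: IS=2 RO=3 EX=5 WR=6
I3: IS=11 RO=12 EX=19 WR=20  [struct: DivU busy until I1 writes@10]
I4: IS=21 RO=22 EX=29 WR=30  [struct: DivU busy until I3 writes@20]
I5: IS=31 RO=32 EX=34 WR=35  [WAW R4: wait I4 write@30]
I6: IS=32 RO=33 EX=36 WR=37
I7: IS=36 RO=38 EX=40 WR=41  [struct: AddU busy until I5 writes@35; RAW R0: wait I6 write@37]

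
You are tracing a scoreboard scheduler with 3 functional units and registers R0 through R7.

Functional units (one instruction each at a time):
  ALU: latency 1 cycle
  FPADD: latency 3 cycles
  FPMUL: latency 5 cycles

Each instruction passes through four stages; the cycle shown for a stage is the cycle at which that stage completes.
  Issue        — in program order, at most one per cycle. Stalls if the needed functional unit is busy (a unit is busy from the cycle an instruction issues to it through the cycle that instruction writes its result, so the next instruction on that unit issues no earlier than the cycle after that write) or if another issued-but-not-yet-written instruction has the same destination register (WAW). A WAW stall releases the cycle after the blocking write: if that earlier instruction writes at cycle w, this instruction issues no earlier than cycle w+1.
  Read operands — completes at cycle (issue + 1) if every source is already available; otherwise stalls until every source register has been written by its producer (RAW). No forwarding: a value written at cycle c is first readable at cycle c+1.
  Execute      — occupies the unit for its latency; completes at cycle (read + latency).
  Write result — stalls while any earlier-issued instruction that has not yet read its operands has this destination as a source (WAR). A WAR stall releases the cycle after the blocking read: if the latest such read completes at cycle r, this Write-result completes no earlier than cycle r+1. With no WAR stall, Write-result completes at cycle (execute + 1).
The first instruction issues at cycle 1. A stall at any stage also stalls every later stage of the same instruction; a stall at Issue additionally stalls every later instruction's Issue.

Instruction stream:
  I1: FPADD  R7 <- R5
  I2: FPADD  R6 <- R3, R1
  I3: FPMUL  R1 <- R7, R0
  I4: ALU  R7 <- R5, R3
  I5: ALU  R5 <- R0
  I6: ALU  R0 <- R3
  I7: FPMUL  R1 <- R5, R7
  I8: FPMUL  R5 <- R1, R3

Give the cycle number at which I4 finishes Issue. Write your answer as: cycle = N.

I1  is:1  ro:2  ex:5  wr:6
I2  is:7  ro:8  ex:11  wr:12  — struct: FPADD busy until I1 writes@6
I3  is:8  ro:9  ex:14  wr:15
I4  is:9  ro:10  ex:11  wr:12
I5  is:13  ro:14  ex:15  wr:16  — struct: ALU busy until I4 writes@12
I6  is:17  ro:18  ex:19  wr:20  — struct: ALU busy until I5 writes@16
I7  is:18  ro:19  ex:24  wr:25
I8  is:26  ro:27  ex:32  wr:33  — struct: FPMUL busy until I7 writes@25

cycle = 9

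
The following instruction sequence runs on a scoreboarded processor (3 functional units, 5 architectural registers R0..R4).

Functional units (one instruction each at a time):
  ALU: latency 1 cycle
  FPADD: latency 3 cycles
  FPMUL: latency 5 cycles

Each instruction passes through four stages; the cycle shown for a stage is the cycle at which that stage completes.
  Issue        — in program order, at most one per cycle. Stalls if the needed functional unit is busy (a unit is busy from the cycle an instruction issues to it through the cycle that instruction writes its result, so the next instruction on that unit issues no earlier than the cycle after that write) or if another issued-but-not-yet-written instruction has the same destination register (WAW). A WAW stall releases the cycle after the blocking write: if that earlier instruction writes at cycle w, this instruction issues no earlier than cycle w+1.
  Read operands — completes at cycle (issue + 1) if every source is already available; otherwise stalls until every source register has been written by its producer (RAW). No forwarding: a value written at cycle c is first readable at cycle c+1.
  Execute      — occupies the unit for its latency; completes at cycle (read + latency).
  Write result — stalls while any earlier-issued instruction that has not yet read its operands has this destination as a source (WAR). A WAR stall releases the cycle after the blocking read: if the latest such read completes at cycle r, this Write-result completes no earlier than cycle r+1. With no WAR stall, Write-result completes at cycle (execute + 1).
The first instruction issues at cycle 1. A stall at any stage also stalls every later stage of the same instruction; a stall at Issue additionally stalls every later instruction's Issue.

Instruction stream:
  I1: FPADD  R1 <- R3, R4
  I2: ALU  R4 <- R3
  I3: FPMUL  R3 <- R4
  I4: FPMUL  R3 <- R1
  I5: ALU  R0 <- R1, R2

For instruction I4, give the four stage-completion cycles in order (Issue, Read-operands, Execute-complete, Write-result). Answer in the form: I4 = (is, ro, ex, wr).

I1: IS=1 RO=2 EX=5 WR=6
I2: IS=2 RO=3 EX=4 WR=5
I3: IS=3 RO=6 EX=11 WR=12  [RAW R4: wait I2 write@5]
I4: IS=13 RO=14 EX=19 WR=20  [struct: FPMUL busy until I3 writes@12]
I5: IS=14 RO=15 EX=16 WR=17

I4 = (13, 14, 19, 20)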